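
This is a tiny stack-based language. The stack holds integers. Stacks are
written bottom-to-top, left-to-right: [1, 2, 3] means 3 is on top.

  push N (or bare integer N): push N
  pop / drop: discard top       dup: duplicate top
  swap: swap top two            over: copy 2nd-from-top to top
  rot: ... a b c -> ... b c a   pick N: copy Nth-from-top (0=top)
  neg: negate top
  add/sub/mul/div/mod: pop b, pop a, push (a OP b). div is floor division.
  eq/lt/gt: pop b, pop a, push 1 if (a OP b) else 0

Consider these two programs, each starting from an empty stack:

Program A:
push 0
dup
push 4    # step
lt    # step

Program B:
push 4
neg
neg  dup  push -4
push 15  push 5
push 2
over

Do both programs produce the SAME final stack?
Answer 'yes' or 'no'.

Answer: no

Derivation:
Program A trace:
  After 'push 0': [0]
  After 'dup': [0, 0]
  After 'push 4': [0, 0, 4]
  After 'lt': [0, 1]
Program A final stack: [0, 1]

Program B trace:
  After 'push 4': [4]
  After 'neg': [-4]
  After 'neg': [4]
  After 'dup': [4, 4]
  After 'push -4': [4, 4, -4]
  After 'push 15': [4, 4, -4, 15]
  After 'push 5': [4, 4, -4, 15, 5]
  After 'push 2': [4, 4, -4, 15, 5, 2]
  After 'over': [4, 4, -4, 15, 5, 2, 5]
Program B final stack: [4, 4, -4, 15, 5, 2, 5]
Same: no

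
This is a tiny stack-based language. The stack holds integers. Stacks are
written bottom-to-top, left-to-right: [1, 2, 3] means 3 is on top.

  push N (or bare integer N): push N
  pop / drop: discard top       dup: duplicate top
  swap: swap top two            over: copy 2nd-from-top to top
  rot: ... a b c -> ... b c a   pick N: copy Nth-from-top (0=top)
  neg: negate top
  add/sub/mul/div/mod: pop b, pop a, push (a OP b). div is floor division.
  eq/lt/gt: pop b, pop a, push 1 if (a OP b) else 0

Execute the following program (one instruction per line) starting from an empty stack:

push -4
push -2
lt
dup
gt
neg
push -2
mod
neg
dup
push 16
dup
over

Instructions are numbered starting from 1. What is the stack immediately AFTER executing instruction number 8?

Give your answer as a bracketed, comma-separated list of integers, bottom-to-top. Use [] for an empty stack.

Answer: [0]

Derivation:
Step 1 ('push -4'): [-4]
Step 2 ('push -2'): [-4, -2]
Step 3 ('lt'): [1]
Step 4 ('dup'): [1, 1]
Step 5 ('gt'): [0]
Step 6 ('neg'): [0]
Step 7 ('push -2'): [0, -2]
Step 8 ('mod'): [0]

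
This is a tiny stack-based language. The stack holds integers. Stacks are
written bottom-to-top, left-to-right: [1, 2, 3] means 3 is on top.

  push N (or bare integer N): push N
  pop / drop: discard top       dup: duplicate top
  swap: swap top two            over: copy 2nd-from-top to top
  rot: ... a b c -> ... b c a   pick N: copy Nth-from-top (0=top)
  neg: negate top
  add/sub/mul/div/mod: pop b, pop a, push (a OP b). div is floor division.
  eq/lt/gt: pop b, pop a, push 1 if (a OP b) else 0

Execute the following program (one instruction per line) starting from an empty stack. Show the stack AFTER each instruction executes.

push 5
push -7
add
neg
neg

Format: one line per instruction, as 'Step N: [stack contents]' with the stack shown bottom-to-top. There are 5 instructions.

Step 1: [5]
Step 2: [5, -7]
Step 3: [-2]
Step 4: [2]
Step 5: [-2]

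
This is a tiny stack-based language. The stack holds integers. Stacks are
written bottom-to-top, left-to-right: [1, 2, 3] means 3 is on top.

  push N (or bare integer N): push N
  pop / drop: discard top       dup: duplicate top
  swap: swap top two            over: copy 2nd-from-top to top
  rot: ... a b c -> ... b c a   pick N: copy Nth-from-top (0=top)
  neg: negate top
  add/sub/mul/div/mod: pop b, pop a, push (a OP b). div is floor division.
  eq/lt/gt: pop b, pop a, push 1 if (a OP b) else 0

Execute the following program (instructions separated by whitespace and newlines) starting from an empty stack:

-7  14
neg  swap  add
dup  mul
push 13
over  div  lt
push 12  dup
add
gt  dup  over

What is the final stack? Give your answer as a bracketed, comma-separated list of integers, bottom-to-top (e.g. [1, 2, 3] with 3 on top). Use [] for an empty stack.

Answer: [0, 0, 0]

Derivation:
After 'push -7': [-7]
After 'push 14': [-7, 14]
After 'neg': [-7, -14]
After 'swap': [-14, -7]
After 'add': [-21]
After 'dup': [-21, -21]
After 'mul': [441]
After 'push 13': [441, 13]
After 'over': [441, 13, 441]
After 'div': [441, 0]
After 'lt': [0]
After 'push 12': [0, 12]
After 'dup': [0, 12, 12]
After 'add': [0, 24]
After 'gt': [0]
After 'dup': [0, 0]
After 'over': [0, 0, 0]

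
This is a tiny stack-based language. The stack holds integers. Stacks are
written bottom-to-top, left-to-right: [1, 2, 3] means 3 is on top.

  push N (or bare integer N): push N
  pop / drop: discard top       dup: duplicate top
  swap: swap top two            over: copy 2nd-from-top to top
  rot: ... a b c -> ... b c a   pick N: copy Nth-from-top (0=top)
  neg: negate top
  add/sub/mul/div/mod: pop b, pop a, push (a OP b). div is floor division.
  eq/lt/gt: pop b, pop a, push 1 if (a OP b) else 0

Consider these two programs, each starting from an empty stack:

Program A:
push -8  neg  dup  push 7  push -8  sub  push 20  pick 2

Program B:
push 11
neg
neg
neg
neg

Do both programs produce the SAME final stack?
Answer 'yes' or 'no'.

Program A trace:
  After 'push -8': [-8]
  After 'neg': [8]
  After 'dup': [8, 8]
  After 'push 7': [8, 8, 7]
  After 'push -8': [8, 8, 7, -8]
  After 'sub': [8, 8, 15]
  After 'push 20': [8, 8, 15, 20]
  After 'pick 2': [8, 8, 15, 20, 8]
Program A final stack: [8, 8, 15, 20, 8]

Program B trace:
  After 'push 11': [11]
  After 'neg': [-11]
  After 'neg': [11]
  After 'neg': [-11]
  After 'neg': [11]
Program B final stack: [11]
Same: no

Answer: no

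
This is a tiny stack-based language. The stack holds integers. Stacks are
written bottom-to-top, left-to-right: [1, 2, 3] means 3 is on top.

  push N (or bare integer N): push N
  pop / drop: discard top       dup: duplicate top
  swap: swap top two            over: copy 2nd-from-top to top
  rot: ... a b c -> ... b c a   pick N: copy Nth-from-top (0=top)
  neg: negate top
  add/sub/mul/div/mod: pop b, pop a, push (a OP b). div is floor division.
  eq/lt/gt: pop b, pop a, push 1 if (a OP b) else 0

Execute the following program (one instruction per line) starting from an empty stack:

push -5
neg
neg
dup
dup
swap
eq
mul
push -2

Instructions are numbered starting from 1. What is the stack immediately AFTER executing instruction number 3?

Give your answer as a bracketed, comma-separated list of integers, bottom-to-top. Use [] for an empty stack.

Answer: [-5]

Derivation:
Step 1 ('push -5'): [-5]
Step 2 ('neg'): [5]
Step 3 ('neg'): [-5]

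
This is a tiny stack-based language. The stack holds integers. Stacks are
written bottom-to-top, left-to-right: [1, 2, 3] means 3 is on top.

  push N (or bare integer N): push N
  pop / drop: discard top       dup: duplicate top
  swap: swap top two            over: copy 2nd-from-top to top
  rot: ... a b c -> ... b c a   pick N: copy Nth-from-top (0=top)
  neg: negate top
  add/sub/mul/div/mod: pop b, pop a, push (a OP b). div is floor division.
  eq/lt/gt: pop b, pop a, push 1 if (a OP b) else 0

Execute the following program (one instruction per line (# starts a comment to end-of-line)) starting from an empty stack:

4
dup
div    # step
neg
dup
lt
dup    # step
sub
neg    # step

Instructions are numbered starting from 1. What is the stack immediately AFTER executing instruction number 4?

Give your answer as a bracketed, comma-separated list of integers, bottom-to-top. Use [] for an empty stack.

Answer: [-1]

Derivation:
Step 1 ('4'): [4]
Step 2 ('dup'): [4, 4]
Step 3 ('div'): [1]
Step 4 ('neg'): [-1]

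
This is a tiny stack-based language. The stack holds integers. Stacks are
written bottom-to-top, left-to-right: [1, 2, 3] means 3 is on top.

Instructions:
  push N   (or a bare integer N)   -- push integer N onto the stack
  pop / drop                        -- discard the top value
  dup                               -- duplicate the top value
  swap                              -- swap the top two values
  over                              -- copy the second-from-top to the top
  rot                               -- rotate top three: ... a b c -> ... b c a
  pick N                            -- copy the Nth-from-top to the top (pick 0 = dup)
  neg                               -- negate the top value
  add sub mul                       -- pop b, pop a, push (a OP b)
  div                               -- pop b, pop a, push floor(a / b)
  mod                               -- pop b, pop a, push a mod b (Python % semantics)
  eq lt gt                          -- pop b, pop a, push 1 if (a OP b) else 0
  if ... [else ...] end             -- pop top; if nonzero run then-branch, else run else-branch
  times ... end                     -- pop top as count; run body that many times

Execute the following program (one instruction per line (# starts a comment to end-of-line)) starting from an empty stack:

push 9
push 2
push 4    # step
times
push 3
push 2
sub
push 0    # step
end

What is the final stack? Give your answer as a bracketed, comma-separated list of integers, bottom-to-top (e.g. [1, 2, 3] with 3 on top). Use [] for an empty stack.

Answer: [9, 2, 1, 0, 1, 0, 1, 0, 1, 0]

Derivation:
After 'push 9': [9]
After 'push 2': [9, 2]
After 'push 4': [9, 2, 4]
After 'times': [9, 2]
After 'push 3': [9, 2, 3]
After 'push 2': [9, 2, 3, 2]
After 'sub': [9, 2, 1]
After 'push 0': [9, 2, 1, 0]
After 'push 3': [9, 2, 1, 0, 3]
After 'push 2': [9, 2, 1, 0, 3, 2]
After 'sub': [9, 2, 1, 0, 1]
After 'push 0': [9, 2, 1, 0, 1, 0]
After 'push 3': [9, 2, 1, 0, 1, 0, 3]
After 'push 2': [9, 2, 1, 0, 1, 0, 3, 2]
After 'sub': [9, 2, 1, 0, 1, 0, 1]
After 'push 0': [9, 2, 1, 0, 1, 0, 1, 0]
After 'push 3': [9, 2, 1, 0, 1, 0, 1, 0, 3]
After 'push 2': [9, 2, 1, 0, 1, 0, 1, 0, 3, 2]
After 'sub': [9, 2, 1, 0, 1, 0, 1, 0, 1]
After 'push 0': [9, 2, 1, 0, 1, 0, 1, 0, 1, 0]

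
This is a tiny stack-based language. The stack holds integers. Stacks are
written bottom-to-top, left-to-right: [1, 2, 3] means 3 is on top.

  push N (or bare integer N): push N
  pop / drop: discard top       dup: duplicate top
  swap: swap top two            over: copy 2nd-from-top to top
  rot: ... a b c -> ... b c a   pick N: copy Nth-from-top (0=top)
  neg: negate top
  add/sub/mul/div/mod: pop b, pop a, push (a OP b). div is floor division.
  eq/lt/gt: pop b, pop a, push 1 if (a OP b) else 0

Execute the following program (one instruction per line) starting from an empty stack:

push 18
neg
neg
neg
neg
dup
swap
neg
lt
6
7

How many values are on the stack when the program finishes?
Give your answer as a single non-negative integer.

After 'push 18': stack = [18] (depth 1)
After 'neg': stack = [-18] (depth 1)
After 'neg': stack = [18] (depth 1)
After 'neg': stack = [-18] (depth 1)
After 'neg': stack = [18] (depth 1)
After 'dup': stack = [18, 18] (depth 2)
After 'swap': stack = [18, 18] (depth 2)
After 'neg': stack = [18, -18] (depth 2)
After 'lt': stack = [0] (depth 1)
After 'push 6': stack = [0, 6] (depth 2)
After 'push 7': stack = [0, 6, 7] (depth 3)

Answer: 3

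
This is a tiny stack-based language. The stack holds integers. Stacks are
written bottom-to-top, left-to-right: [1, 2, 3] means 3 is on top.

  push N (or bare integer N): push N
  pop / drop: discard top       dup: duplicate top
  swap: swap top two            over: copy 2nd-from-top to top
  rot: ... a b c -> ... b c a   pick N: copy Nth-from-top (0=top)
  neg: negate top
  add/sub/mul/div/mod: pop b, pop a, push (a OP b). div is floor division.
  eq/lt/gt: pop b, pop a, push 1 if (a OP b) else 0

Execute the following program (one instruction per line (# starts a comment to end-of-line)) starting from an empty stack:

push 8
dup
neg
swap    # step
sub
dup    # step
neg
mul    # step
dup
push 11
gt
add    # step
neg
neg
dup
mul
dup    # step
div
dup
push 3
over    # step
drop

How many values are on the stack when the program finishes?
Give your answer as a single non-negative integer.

After 'push 8': stack = [8] (depth 1)
After 'dup': stack = [8, 8] (depth 2)
After 'neg': stack = [8, -8] (depth 2)
After 'swap': stack = [-8, 8] (depth 2)
After 'sub': stack = [-16] (depth 1)
After 'dup': stack = [-16, -16] (depth 2)
After 'neg': stack = [-16, 16] (depth 2)
After 'mul': stack = [-256] (depth 1)
After 'dup': stack = [-256, -256] (depth 2)
After 'push 11': stack = [-256, -256, 11] (depth 3)
  ...
After 'neg': stack = [256] (depth 1)
After 'neg': stack = [-256] (depth 1)
After 'dup': stack = [-256, -256] (depth 2)
After 'mul': stack = [65536] (depth 1)
After 'dup': stack = [65536, 65536] (depth 2)
After 'div': stack = [1] (depth 1)
After 'dup': stack = [1, 1] (depth 2)
After 'push 3': stack = [1, 1, 3] (depth 3)
After 'over': stack = [1, 1, 3, 1] (depth 4)
After 'drop': stack = [1, 1, 3] (depth 3)

Answer: 3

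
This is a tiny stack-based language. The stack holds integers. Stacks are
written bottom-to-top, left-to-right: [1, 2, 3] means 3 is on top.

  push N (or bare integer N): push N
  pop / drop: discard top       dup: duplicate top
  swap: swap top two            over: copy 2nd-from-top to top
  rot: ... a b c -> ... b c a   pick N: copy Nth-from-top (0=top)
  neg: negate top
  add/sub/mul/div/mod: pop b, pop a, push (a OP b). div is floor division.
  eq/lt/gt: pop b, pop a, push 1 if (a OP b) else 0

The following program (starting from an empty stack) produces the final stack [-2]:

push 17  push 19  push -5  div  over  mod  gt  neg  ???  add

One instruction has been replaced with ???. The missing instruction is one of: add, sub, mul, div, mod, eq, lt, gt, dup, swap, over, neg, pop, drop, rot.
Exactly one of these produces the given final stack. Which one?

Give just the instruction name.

Answer: dup

Derivation:
Stack before ???: [-1]
Stack after ???:  [-1, -1]
The instruction that transforms [-1] -> [-1, -1] is: dup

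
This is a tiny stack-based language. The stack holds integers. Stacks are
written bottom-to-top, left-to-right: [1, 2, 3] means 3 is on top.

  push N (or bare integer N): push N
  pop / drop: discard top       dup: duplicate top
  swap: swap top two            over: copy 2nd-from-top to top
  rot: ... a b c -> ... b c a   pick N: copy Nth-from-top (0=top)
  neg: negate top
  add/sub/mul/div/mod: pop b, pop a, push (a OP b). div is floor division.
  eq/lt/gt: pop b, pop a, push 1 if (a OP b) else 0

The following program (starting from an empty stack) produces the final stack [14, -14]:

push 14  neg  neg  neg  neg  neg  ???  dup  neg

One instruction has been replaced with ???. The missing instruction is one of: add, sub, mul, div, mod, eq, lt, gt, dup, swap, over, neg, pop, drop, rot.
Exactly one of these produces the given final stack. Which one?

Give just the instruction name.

Answer: neg

Derivation:
Stack before ???: [-14]
Stack after ???:  [14]
The instruction that transforms [-14] -> [14] is: neg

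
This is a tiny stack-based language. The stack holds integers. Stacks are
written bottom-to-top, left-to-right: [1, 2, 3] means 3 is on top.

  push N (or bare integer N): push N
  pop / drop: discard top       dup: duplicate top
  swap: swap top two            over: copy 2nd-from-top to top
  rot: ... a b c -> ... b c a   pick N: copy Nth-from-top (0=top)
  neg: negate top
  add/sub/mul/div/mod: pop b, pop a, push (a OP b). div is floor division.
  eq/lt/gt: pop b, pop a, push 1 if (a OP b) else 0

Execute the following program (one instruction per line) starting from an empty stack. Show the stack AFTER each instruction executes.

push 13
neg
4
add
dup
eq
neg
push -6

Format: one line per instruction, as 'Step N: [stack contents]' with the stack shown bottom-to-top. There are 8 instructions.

Step 1: [13]
Step 2: [-13]
Step 3: [-13, 4]
Step 4: [-9]
Step 5: [-9, -9]
Step 6: [1]
Step 7: [-1]
Step 8: [-1, -6]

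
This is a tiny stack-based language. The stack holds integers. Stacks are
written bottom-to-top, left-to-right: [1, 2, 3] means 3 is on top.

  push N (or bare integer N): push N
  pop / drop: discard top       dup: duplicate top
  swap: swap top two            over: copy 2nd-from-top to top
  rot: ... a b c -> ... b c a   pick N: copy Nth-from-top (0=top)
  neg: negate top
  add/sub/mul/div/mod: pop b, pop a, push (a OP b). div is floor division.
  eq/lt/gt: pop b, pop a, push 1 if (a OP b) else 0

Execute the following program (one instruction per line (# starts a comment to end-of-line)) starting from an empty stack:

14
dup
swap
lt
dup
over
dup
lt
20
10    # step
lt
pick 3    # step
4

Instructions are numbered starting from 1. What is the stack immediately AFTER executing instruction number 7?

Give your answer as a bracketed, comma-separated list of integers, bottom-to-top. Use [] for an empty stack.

Step 1 ('14'): [14]
Step 2 ('dup'): [14, 14]
Step 3 ('swap'): [14, 14]
Step 4 ('lt'): [0]
Step 5 ('dup'): [0, 0]
Step 6 ('over'): [0, 0, 0]
Step 7 ('dup'): [0, 0, 0, 0]

Answer: [0, 0, 0, 0]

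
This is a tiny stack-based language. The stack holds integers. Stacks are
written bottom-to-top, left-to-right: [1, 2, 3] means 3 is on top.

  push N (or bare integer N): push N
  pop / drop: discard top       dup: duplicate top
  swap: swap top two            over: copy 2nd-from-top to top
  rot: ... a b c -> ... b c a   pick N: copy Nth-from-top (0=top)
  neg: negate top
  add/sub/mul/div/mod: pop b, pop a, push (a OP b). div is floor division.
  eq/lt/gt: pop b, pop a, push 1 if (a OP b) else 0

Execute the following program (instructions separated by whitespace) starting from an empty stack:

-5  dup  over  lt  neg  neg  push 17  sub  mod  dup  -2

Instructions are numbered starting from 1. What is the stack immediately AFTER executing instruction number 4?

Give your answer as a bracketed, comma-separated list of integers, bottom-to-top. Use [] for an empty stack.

Answer: [-5, 0]

Derivation:
Step 1 ('-5'): [-5]
Step 2 ('dup'): [-5, -5]
Step 3 ('over'): [-5, -5, -5]
Step 4 ('lt'): [-5, 0]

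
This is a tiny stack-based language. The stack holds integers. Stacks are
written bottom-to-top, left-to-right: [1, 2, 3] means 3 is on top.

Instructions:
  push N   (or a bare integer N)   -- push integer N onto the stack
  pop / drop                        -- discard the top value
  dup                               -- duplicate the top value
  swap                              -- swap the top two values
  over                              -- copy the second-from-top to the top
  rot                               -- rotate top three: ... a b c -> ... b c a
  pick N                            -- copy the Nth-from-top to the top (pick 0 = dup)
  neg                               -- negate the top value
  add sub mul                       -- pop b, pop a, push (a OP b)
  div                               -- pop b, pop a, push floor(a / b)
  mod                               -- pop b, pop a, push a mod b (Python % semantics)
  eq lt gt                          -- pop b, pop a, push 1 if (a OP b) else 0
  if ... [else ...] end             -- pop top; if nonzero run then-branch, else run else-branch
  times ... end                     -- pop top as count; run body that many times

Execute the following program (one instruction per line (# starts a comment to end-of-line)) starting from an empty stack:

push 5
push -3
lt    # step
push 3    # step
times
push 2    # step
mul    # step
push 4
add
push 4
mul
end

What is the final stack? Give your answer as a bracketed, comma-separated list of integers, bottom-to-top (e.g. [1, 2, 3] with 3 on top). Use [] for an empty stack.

Answer: [1168]

Derivation:
After 'push 5': [5]
After 'push -3': [5, -3]
After 'lt': [0]
After 'push 3': [0, 3]
After 'times': [0]
After 'push 2': [0, 2]
After 'mul': [0]
After 'push 4': [0, 4]
After 'add': [4]
After 'push 4': [4, 4]
After 'mul': [16]
After 'push 2': [16, 2]
After 'mul': [32]
After 'push 4': [32, 4]
After 'add': [36]
After 'push 4': [36, 4]
After 'mul': [144]
After 'push 2': [144, 2]
After 'mul': [288]
After 'push 4': [288, 4]
After 'add': [292]
After 'push 4': [292, 4]
After 'mul': [1168]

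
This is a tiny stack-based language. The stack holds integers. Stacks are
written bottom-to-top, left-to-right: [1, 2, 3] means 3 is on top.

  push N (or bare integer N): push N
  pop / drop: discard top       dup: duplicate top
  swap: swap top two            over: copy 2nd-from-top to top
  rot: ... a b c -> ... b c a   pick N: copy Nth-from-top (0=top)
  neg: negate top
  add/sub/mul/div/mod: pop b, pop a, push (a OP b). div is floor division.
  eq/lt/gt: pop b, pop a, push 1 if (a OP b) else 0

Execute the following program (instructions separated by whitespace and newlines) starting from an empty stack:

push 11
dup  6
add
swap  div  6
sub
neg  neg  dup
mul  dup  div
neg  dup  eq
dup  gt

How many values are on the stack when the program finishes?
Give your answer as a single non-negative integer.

Answer: 1

Derivation:
After 'push 11': stack = [11] (depth 1)
After 'dup': stack = [11, 11] (depth 2)
After 'push 6': stack = [11, 11, 6] (depth 3)
After 'add': stack = [11, 17] (depth 2)
After 'swap': stack = [17, 11] (depth 2)
After 'div': stack = [1] (depth 1)
After 'push 6': stack = [1, 6] (depth 2)
After 'sub': stack = [-5] (depth 1)
After 'neg': stack = [5] (depth 1)
After 'neg': stack = [-5] (depth 1)
After 'dup': stack = [-5, -5] (depth 2)
After 'mul': stack = [25] (depth 1)
After 'dup': stack = [25, 25] (depth 2)
After 'div': stack = [1] (depth 1)
After 'neg': stack = [-1] (depth 1)
After 'dup': stack = [-1, -1] (depth 2)
After 'eq': stack = [1] (depth 1)
After 'dup': stack = [1, 1] (depth 2)
After 'gt': stack = [0] (depth 1)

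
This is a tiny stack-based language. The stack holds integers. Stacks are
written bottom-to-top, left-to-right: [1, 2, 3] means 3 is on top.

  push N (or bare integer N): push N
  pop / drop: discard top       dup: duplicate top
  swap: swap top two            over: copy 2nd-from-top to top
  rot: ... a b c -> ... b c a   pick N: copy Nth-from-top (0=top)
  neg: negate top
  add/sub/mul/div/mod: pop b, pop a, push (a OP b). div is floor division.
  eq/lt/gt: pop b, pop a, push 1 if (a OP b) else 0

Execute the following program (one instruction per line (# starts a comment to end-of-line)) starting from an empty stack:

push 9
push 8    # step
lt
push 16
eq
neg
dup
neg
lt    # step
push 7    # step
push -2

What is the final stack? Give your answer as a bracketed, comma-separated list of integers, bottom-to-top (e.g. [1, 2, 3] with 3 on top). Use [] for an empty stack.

Answer: [0, 7, -2]

Derivation:
After 'push 9': [9]
After 'push 8': [9, 8]
After 'lt': [0]
After 'push 16': [0, 16]
After 'eq': [0]
After 'neg': [0]
After 'dup': [0, 0]
After 'neg': [0, 0]
After 'lt': [0]
After 'push 7': [0, 7]
After 'push -2': [0, 7, -2]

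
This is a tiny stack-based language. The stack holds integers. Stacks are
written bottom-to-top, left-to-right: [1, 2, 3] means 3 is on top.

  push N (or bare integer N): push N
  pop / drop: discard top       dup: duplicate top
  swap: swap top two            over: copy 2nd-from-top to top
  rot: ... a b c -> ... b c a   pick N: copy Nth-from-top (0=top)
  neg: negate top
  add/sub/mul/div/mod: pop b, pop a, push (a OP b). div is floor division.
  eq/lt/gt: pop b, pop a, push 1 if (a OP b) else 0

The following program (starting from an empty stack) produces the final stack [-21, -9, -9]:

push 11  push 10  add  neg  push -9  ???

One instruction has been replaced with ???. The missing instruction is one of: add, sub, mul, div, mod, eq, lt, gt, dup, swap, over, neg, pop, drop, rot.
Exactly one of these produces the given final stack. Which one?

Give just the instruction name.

Answer: dup

Derivation:
Stack before ???: [-21, -9]
Stack after ???:  [-21, -9, -9]
The instruction that transforms [-21, -9] -> [-21, -9, -9] is: dup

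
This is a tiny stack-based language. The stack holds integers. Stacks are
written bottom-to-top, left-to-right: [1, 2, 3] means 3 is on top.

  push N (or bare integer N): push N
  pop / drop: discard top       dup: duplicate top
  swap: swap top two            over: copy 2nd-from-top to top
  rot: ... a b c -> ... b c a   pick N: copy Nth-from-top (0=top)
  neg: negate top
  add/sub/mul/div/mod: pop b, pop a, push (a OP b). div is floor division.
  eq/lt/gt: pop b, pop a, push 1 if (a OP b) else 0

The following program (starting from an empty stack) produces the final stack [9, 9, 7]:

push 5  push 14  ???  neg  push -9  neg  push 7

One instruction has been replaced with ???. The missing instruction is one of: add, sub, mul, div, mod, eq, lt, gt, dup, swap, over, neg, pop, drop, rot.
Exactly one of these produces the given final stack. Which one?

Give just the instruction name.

Stack before ???: [5, 14]
Stack after ???:  [-9]
The instruction that transforms [5, 14] -> [-9] is: sub

Answer: sub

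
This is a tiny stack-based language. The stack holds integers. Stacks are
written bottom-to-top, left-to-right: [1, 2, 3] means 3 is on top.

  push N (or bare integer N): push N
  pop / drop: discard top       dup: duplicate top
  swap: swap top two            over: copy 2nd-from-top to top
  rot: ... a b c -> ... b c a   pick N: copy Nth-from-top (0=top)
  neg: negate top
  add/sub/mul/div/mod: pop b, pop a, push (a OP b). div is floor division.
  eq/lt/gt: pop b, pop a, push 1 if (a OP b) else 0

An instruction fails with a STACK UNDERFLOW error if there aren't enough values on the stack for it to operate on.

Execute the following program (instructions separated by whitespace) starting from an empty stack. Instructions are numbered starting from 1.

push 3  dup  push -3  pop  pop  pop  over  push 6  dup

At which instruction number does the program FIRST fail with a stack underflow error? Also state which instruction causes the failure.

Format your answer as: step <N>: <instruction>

Answer: step 7: over

Derivation:
Step 1 ('push 3'): stack = [3], depth = 1
Step 2 ('dup'): stack = [3, 3], depth = 2
Step 3 ('push -3'): stack = [3, 3, -3], depth = 3
Step 4 ('pop'): stack = [3, 3], depth = 2
Step 5 ('pop'): stack = [3], depth = 1
Step 6 ('pop'): stack = [], depth = 0
Step 7 ('over'): needs 2 value(s) but depth is 0 — STACK UNDERFLOW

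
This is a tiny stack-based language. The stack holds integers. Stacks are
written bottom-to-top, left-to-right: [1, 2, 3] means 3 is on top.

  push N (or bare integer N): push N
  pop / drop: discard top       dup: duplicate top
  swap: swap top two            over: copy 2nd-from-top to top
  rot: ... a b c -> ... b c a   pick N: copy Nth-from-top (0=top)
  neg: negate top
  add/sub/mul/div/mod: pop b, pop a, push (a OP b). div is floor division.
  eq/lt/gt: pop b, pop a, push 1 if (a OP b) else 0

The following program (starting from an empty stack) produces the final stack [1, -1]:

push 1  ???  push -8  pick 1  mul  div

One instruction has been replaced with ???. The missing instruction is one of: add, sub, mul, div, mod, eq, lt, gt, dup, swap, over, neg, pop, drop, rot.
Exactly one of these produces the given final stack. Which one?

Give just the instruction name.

Stack before ???: [1]
Stack after ???:  [1, 1]
The instruction that transforms [1] -> [1, 1] is: dup

Answer: dup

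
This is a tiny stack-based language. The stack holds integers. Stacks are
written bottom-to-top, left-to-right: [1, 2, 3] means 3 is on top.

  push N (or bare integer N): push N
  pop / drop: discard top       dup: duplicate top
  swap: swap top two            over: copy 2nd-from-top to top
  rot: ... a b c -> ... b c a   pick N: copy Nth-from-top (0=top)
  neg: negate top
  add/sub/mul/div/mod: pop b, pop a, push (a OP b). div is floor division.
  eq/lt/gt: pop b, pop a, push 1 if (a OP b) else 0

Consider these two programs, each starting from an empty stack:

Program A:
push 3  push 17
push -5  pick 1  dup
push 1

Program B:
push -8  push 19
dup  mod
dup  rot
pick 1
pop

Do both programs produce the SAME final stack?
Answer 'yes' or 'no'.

Program A trace:
  After 'push 3': [3]
  After 'push 17': [3, 17]
  After 'push -5': [3, 17, -5]
  After 'pick 1': [3, 17, -5, 17]
  After 'dup': [3, 17, -5, 17, 17]
  After 'push 1': [3, 17, -5, 17, 17, 1]
Program A final stack: [3, 17, -5, 17, 17, 1]

Program B trace:
  After 'push -8': [-8]
  After 'push 19': [-8, 19]
  After 'dup': [-8, 19, 19]
  After 'mod': [-8, 0]
  After 'dup': [-8, 0, 0]
  After 'rot': [0, 0, -8]
  After 'pick 1': [0, 0, -8, 0]
  After 'pop': [0, 0, -8]
Program B final stack: [0, 0, -8]
Same: no

Answer: no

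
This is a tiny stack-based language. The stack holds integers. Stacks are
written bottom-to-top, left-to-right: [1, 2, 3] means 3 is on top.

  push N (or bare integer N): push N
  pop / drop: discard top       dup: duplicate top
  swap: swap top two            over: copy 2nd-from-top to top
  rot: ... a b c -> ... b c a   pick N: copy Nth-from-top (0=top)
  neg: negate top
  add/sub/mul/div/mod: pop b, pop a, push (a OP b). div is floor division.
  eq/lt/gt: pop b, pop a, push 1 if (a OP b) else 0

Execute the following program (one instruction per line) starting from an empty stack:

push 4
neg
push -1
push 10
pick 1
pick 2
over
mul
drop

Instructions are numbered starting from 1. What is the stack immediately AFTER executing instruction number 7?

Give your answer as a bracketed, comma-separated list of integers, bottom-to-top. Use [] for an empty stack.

Answer: [-4, -1, 10, -1, -1, -1]

Derivation:
Step 1 ('push 4'): [4]
Step 2 ('neg'): [-4]
Step 3 ('push -1'): [-4, -1]
Step 4 ('push 10'): [-4, -1, 10]
Step 5 ('pick 1'): [-4, -1, 10, -1]
Step 6 ('pick 2'): [-4, -1, 10, -1, -1]
Step 7 ('over'): [-4, -1, 10, -1, -1, -1]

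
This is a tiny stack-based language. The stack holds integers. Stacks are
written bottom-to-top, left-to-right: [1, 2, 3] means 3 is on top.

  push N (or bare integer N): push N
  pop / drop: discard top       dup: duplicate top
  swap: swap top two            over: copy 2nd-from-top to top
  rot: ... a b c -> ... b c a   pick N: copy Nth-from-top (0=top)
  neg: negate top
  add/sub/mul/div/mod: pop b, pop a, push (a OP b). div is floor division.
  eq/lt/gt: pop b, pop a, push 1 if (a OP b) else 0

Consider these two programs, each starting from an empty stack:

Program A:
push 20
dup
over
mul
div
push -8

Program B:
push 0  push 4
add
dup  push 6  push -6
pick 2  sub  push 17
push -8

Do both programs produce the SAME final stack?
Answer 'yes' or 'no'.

Program A trace:
  After 'push 20': [20]
  After 'dup': [20, 20]
  After 'over': [20, 20, 20]
  After 'mul': [20, 400]
  After 'div': [0]
  After 'push -8': [0, -8]
Program A final stack: [0, -8]

Program B trace:
  After 'push 0': [0]
  After 'push 4': [0, 4]
  After 'add': [4]
  After 'dup': [4, 4]
  After 'push 6': [4, 4, 6]
  After 'push -6': [4, 4, 6, -6]
  After 'pick 2': [4, 4, 6, -6, 4]
  After 'sub': [4, 4, 6, -10]
  After 'push 17': [4, 4, 6, -10, 17]
  After 'push -8': [4, 4, 6, -10, 17, -8]
Program B final stack: [4, 4, 6, -10, 17, -8]
Same: no

Answer: no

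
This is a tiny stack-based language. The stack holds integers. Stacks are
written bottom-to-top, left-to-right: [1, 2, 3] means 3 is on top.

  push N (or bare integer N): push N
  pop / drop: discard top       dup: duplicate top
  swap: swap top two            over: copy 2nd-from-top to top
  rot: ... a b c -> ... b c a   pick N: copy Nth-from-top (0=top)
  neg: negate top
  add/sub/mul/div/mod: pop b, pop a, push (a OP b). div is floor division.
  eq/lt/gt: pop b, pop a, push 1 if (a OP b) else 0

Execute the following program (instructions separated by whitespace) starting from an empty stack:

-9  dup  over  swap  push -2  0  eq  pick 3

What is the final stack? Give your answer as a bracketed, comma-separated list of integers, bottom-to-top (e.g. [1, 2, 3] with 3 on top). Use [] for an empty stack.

After 'push -9': [-9]
After 'dup': [-9, -9]
After 'over': [-9, -9, -9]
After 'swap': [-9, -9, -9]
After 'push -2': [-9, -9, -9, -2]
After 'push 0': [-9, -9, -9, -2, 0]
After 'eq': [-9, -9, -9, 0]
After 'pick 3': [-9, -9, -9, 0, -9]

Answer: [-9, -9, -9, 0, -9]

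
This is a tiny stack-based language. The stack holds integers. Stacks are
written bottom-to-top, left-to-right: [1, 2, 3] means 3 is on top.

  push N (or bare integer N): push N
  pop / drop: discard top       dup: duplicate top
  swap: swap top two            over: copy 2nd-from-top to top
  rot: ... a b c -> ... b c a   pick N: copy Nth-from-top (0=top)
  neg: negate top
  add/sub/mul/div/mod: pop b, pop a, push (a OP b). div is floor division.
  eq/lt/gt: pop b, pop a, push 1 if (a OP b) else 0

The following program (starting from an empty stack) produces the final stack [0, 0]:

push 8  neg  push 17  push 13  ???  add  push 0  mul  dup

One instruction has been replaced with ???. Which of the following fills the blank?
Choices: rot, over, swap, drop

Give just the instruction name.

Answer: drop

Derivation:
Stack before ???: [-8, 17, 13]
Stack after ???:  [-8, 17]
Checking each choice:
  rot: produces [17, 0, 0]
  over: produces [-8, 17, 0, 0]
  swap: produces [-8, 0, 0]
  drop: MATCH


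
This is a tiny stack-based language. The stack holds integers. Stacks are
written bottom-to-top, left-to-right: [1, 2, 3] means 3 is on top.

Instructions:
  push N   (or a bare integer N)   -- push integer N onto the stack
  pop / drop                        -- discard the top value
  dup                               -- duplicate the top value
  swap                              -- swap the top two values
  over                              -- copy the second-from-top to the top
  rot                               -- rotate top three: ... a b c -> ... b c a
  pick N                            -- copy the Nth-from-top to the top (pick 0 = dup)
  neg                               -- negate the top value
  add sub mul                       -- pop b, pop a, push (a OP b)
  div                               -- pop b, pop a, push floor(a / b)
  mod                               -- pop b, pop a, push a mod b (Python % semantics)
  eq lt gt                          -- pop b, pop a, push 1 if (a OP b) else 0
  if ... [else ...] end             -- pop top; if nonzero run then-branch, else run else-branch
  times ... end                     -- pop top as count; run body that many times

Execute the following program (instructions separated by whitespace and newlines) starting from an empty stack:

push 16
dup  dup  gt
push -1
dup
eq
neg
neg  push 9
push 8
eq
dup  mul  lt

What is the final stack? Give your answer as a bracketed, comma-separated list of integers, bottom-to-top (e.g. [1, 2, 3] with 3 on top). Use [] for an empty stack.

After 'push 16': [16]
After 'dup': [16, 16]
After 'dup': [16, 16, 16]
After 'gt': [16, 0]
After 'push -1': [16, 0, -1]
After 'dup': [16, 0, -1, -1]
After 'eq': [16, 0, 1]
After 'neg': [16, 0, -1]
After 'neg': [16, 0, 1]
After 'push 9': [16, 0, 1, 9]
After 'push 8': [16, 0, 1, 9, 8]
After 'eq': [16, 0, 1, 0]
After 'dup': [16, 0, 1, 0, 0]
After 'mul': [16, 0, 1, 0]
After 'lt': [16, 0, 0]

Answer: [16, 0, 0]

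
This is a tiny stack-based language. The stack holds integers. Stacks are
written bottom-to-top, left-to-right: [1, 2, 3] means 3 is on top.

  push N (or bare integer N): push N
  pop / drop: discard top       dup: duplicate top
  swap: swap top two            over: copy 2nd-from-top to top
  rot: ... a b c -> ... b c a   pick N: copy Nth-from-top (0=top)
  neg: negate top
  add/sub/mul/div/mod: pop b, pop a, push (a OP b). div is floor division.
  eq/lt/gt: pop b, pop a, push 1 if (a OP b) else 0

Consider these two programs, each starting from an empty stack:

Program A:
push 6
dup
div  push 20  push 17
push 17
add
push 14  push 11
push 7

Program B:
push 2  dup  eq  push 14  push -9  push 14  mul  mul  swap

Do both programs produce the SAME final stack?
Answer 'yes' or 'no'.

Program A trace:
  After 'push 6': [6]
  After 'dup': [6, 6]
  After 'div': [1]
  After 'push 20': [1, 20]
  After 'push 17': [1, 20, 17]
  After 'push 17': [1, 20, 17, 17]
  After 'add': [1, 20, 34]
  After 'push 14': [1, 20, 34, 14]
  After 'push 11': [1, 20, 34, 14, 11]
  After 'push 7': [1, 20, 34, 14, 11, 7]
Program A final stack: [1, 20, 34, 14, 11, 7]

Program B trace:
  After 'push 2': [2]
  After 'dup': [2, 2]
  After 'eq': [1]
  After 'push 14': [1, 14]
  After 'push -9': [1, 14, -9]
  After 'push 14': [1, 14, -9, 14]
  After 'mul': [1, 14, -126]
  After 'mul': [1, -1764]
  After 'swap': [-1764, 1]
Program B final stack: [-1764, 1]
Same: no

Answer: no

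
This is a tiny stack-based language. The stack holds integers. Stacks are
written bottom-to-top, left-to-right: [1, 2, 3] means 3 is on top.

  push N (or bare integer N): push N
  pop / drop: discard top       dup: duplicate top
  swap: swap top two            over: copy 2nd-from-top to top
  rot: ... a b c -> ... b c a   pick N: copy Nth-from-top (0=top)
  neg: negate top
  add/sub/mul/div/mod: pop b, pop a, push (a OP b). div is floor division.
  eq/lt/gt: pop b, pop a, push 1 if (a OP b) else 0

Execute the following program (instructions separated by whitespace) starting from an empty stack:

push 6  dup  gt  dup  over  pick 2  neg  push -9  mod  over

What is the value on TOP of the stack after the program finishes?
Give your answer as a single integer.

Answer: 0

Derivation:
After 'push 6': [6]
After 'dup': [6, 6]
After 'gt': [0]
After 'dup': [0, 0]
After 'over': [0, 0, 0]
After 'pick 2': [0, 0, 0, 0]
After 'neg': [0, 0, 0, 0]
After 'push -9': [0, 0, 0, 0, -9]
After 'mod': [0, 0, 0, 0]
After 'over': [0, 0, 0, 0, 0]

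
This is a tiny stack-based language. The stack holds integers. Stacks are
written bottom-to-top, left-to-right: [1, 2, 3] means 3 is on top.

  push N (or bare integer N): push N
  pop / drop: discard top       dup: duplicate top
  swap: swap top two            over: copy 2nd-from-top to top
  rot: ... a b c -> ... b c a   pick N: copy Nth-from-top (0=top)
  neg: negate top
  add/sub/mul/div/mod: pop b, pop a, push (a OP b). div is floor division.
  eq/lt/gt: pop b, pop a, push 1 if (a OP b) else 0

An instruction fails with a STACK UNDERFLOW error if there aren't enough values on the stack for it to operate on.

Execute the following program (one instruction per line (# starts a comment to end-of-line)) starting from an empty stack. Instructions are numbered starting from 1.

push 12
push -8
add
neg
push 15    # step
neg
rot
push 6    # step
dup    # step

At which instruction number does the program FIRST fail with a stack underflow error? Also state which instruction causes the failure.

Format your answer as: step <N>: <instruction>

Step 1 ('push 12'): stack = [12], depth = 1
Step 2 ('push -8'): stack = [12, -8], depth = 2
Step 3 ('add'): stack = [4], depth = 1
Step 4 ('neg'): stack = [-4], depth = 1
Step 5 ('push 15'): stack = [-4, 15], depth = 2
Step 6 ('neg'): stack = [-4, -15], depth = 2
Step 7 ('rot'): needs 3 value(s) but depth is 2 — STACK UNDERFLOW

Answer: step 7: rot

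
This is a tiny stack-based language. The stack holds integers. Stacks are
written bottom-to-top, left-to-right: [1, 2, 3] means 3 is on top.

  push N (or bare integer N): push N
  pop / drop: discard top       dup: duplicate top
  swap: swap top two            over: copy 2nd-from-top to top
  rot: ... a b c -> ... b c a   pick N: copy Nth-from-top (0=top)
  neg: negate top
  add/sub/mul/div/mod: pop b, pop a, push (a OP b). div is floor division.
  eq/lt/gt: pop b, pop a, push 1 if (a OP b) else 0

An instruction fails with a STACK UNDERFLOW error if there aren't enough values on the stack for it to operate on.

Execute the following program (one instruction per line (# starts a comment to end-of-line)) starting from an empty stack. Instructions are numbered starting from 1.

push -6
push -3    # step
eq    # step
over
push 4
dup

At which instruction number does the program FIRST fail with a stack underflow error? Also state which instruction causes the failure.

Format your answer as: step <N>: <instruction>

Answer: step 4: over

Derivation:
Step 1 ('push -6'): stack = [-6], depth = 1
Step 2 ('push -3'): stack = [-6, -3], depth = 2
Step 3 ('eq'): stack = [0], depth = 1
Step 4 ('over'): needs 2 value(s) but depth is 1 — STACK UNDERFLOW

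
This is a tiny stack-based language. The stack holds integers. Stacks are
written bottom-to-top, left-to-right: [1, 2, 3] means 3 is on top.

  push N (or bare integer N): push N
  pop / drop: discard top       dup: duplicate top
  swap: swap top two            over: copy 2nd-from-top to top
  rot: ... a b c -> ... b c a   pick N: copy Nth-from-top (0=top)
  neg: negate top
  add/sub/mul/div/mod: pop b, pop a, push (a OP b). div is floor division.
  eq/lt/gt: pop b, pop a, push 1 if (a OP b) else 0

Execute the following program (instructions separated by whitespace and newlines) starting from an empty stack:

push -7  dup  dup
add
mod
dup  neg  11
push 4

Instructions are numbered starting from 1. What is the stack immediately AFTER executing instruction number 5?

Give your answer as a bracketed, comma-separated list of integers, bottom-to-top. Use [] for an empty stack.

Step 1 ('push -7'): [-7]
Step 2 ('dup'): [-7, -7]
Step 3 ('dup'): [-7, -7, -7]
Step 4 ('add'): [-7, -14]
Step 5 ('mod'): [-7]

Answer: [-7]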